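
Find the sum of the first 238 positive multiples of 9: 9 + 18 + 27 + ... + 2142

Factor out 9: = 9(1 + 2 + ... + 238) = 9 × n(n+1)/2
= 9 × 238×239/2
= 9 × 28441
= 255969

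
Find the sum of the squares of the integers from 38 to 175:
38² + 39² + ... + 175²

Use ∑_{k=1}^{n} k² = n(n+1)(2n+1)/6, then subtract the first 37 terms.
∑_{k=1}^{175} k² = 175×176×351/6 = 1801800
∑_{k=1}^{37} k² = 37×38×75/6 = 17575
∑_{k=38}^{175} k² = 1801800 - 17575 = 1784225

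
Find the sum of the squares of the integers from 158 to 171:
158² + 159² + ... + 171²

Use ∑_{k=1}^{n} k² = n(n+1)(2n+1)/6, then subtract the first 157 terms.
∑_{k=1}^{171} k² = 171×172×343/6 = 1681386
∑_{k=1}^{157} k² = 157×158×315/6 = 1302315
∑_{k=158}^{171} k² = 1681386 - 1302315 = 379071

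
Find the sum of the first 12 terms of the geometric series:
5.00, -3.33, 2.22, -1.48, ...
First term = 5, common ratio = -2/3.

Sₙ = a(1 - rⁿ) / (1 - r)
S_12 = 5(1 - (-2/3)^12) / (1 - (-2/3))
S_12 = 5(1 - (4096/531441)) / (5/3)
S_12 = 527345/177147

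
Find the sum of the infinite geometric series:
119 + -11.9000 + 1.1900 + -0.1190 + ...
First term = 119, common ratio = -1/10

For |r| < 1, S = a / (1 - r)
S = 119 / (1 - (-1/10))
S = 119 / (11/10)
S = 1190/11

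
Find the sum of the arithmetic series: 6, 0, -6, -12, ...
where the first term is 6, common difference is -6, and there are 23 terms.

Sₙ = n/2 × (first + last)
Last term = a + (n-1)d = 6 + (23-1)×(-6) = -126
S_23 = 23/2 × (6 + (-126))
S_23 = 23/2 × (-120) = -1380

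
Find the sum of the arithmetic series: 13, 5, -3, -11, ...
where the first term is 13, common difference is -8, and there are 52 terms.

Sₙ = n/2 × (first + last)
Last term = a + (n-1)d = 13 + (52-1)×(-8) = -395
S_52 = 52/2 × (13 + (-395))
S_52 = 52/2 × (-382) = -9932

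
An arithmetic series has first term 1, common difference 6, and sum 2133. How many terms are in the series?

Using S = n/2 × [2a + (n-1)d]
2133 = n/2 × [2(1) + (n-1)(6)]
2133 = n/2 × [2 + 6n - 6]
4266 = n × [-4 + 6n]
6n² + (-4)n - 4266 = 0
Discriminant: Δ = (-4)² - 4(6)(-4266) = 16 + 102384 = 102400
√Δ = 320
n = [-(-4) + √Δ] / (2·6) = (4 + 320) / 12 = 324 / 12 = 27
(The negative root is discarded since n must be a positive integer.)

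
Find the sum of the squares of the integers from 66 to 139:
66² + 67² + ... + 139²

Use ∑_{k=1}^{n} k² = n(n+1)(2n+1)/6, then subtract the first 65 terms.
∑_{k=1}^{139} k² = 139×140×279/6 = 904890
∑_{k=1}^{65} k² = 65×66×131/6 = 93665
∑_{k=66}^{139} k² = 904890 - 93665 = 811225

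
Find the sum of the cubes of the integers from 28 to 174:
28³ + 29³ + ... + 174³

Use ∑_{k=1}^{n} k³ = [n(n+1)/2]², then subtract the first 27 terms.
∑_{k=1}^{174} k³ = [174×175/2]² = 15225² = 231800625
∑_{k=1}^{27} k³ = [27×28/2]² = 378² = 142884
∑_{k=28}^{174} k³ = 231800625 - 142884 = 231657741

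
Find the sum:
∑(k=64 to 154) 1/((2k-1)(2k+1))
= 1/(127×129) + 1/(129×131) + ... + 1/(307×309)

Partial fractions: 1/((2k-1)(2k+1)) = (1/2)[1/(2k-1) - 1/(2k+1)]
The series telescopes:
= (1/2)[1/127 - 1/309]
= 91/39243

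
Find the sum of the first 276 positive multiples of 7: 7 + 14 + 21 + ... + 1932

Factor out 7: = 7(1 + 2 + ... + 276) = 7 × n(n+1)/2
= 7 × 276×277/2
= 7 × 38226
= 267582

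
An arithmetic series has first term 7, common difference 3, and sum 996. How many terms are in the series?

Using S = n/2 × [2a + (n-1)d]
996 = n/2 × [2(7) + (n-1)(3)]
996 = n/2 × [14 + 3n - 3]
1992 = n × [11 + 3n]
3n² + (11)n - 1992 = 0
Discriminant: Δ = (11)² - 4(3)(-1992) = 121 + 23904 = 24025
√Δ = 155
n = [-(11) + √Δ] / (2·3) = (-11 + 155) / 6 = 144 / 6 = 24
(The negative root is discarded since n must be a positive integer.)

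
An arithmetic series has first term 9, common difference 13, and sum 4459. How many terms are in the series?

Using S = n/2 × [2a + (n-1)d]
4459 = n/2 × [2(9) + (n-1)(13)]
4459 = n/2 × [18 + 13n - 13]
8918 = n × [5 + 13n]
13n² + (5)n - 8918 = 0
Discriminant: Δ = (5)² - 4(13)(-8918) = 25 + 463736 = 463761
√Δ = 681
n = [-(5) + √Δ] / (2·13) = (-5 + 681) / 26 = 676 / 26 = 26
(The negative root is discarded since n must be a positive integer.)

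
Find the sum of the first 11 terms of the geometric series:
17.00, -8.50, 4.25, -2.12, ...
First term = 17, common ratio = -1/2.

Sₙ = a(1 - rⁿ) / (1 - r)
S_11 = 17(1 - (-1/2)^11) / (1 - (-1/2))
S_11 = 17(1 - (-1/2048)) / (3/2)
S_11 = 11611/1024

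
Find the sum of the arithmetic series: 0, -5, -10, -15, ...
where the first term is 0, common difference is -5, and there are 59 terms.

Sₙ = n/2 × (first + last)
Last term = a + (n-1)d = 0 + (59-1)×(-5) = -290
S_59 = 59/2 × (0 + (-290))
S_59 = 59/2 × (-290) = -8555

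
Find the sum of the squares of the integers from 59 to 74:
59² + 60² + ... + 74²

Use ∑_{k=1}^{n} k² = n(n+1)(2n+1)/6, then subtract the first 58 terms.
∑_{k=1}^{74} k² = 74×75×149/6 = 137825
∑_{k=1}^{58} k² = 58×59×117/6 = 66729
∑_{k=59}^{74} k² = 137825 - 66729 = 71096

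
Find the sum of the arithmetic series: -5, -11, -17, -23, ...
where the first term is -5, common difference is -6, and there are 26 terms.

Sₙ = n/2 × (first + last)
Last term = a + (n-1)d = -5 + (26-1)×(-6) = -155
S_26 = 26/2 × (-5 + (-155))
S_26 = 26/2 × (-160) = -2080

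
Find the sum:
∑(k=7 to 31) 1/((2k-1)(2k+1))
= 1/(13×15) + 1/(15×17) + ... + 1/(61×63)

Partial fractions: 1/((2k-1)(2k+1)) = (1/2)[1/(2k-1) - 1/(2k+1)]
The series telescopes:
= (1/2)[1/13 - 1/63]
= 25/819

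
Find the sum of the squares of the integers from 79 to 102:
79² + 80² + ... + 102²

Use ∑_{k=1}^{n} k² = n(n+1)(2n+1)/6, then subtract the first 78 terms.
∑_{k=1}^{102} k² = 102×103×205/6 = 358955
∑_{k=1}^{78} k² = 78×79×157/6 = 161239
∑_{k=79}^{102} k² = 358955 - 161239 = 197716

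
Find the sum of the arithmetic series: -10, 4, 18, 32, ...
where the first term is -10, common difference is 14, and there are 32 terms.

Sₙ = n/2 × (first + last)
Last term = a + (n-1)d = -10 + (32-1)×14 = 424
S_32 = 32/2 × (-10 + 424)
S_32 = 32/2 × 414 = 6624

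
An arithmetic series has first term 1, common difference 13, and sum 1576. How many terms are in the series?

Using S = n/2 × [2a + (n-1)d]
1576 = n/2 × [2(1) + (n-1)(13)]
1576 = n/2 × [2 + 13n - 13]
3152 = n × [-11 + 13n]
13n² + (-11)n - 3152 = 0
Discriminant: Δ = (-11)² - 4(13)(-3152) = 121 + 163904 = 164025
√Δ = 405
n = [-(-11) + √Δ] / (2·13) = (11 + 405) / 26 = 416 / 26 = 16
(The negative root is discarded since n must be a positive integer.)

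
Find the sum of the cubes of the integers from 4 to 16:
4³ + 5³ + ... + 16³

Use ∑_{k=1}^{n} k³ = [n(n+1)/2]², then subtract the first 3 terms.
∑_{k=1}^{16} k³ = [16×17/2]² = 136² = 18496
∑_{k=1}^{3} k³ = [3×4/2]² = 6² = 36
∑_{k=4}^{16} k³ = 18496 - 36 = 18460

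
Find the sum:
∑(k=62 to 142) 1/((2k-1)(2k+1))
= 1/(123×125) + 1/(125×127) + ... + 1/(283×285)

Partial fractions: 1/((2k-1)(2k+1)) = (1/2)[1/(2k-1) - 1/(2k+1)]
The series telescopes:
= (1/2)[1/123 - 1/285]
= 9/3895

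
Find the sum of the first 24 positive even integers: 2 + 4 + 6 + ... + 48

Sum of first n even numbers = n(n+1)
= 24×25
= 600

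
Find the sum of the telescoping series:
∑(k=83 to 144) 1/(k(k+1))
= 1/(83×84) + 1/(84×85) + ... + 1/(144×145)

Partial fractions: 1/(k(k+1)) = 1/k - 1/(k+1)
The series telescopes:
= (1/83 - 1/84) + (1/84 - 1/85) + ... + (1/144 - 1/145)
= 1/83 - 1/145
= 62/12035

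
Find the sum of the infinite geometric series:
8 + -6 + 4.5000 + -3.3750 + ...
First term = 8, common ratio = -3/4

For |r| < 1, S = a / (1 - r)
S = 8 / (1 - (-3/4))
S = 8 / (7/4)
S = 32/7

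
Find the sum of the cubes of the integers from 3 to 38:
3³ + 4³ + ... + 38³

Use ∑_{k=1}^{n} k³ = [n(n+1)/2]², then subtract the first 2 terms.
∑_{k=1}^{38} k³ = [38×39/2]² = 741² = 549081
∑_{k=1}^{2} k³ = [2×3/2]² = 3² = 9
∑_{k=3}^{38} k³ = 549081 - 9 = 549072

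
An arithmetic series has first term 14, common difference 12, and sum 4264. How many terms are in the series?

Using S = n/2 × [2a + (n-1)d]
4264 = n/2 × [2(14) + (n-1)(12)]
4264 = n/2 × [28 + 12n - 12]
8528 = n × [16 + 12n]
12n² + (16)n - 8528 = 0
Discriminant: Δ = (16)² - 4(12)(-8528) = 256 + 409344 = 409600
√Δ = 640
n = [-(16) + √Δ] / (2·12) = (-16 + 640) / 24 = 624 / 24 = 26
(The negative root is discarded since n must be a positive integer.)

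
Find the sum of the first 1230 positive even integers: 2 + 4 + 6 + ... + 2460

Sum of first n even numbers = n(n+1)
= 1230×1231
= 1514130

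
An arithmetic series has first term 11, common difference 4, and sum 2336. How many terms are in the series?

Using S = n/2 × [2a + (n-1)d]
2336 = n/2 × [2(11) + (n-1)(4)]
2336 = n/2 × [22 + 4n - 4]
4672 = n × [18 + 4n]
4n² + (18)n - 4672 = 0
Discriminant: Δ = (18)² - 4(4)(-4672) = 324 + 74752 = 75076
√Δ = 274
n = [-(18) + √Δ] / (2·4) = (-18 + 274) / 8 = 256 / 8 = 32
(The negative root is discarded since n must be a positive integer.)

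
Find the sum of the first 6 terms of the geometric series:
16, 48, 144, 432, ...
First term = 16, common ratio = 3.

Sₙ = a(1 - rⁿ) / (1 - r)
S_6 = 16(1 - 3^6) / (1 - 3)
S_6 = 16(1 - 729) / (-2)
S_6 = 5824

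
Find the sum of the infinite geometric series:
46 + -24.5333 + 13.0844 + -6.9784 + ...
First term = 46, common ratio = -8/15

For |r| < 1, S = a / (1 - r)
S = 46 / (1 - (-8/15))
S = 46 / (23/15)
S = 30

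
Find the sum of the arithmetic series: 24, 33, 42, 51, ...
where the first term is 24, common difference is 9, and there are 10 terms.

Sₙ = n/2 × (first + last)
Last term = a + (n-1)d = 24 + (10-1)×9 = 105
S_10 = 10/2 × (24 + 105)
S_10 = 10/2 × 129 = 645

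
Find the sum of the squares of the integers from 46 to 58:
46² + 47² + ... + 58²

Use ∑_{k=1}^{n} k² = n(n+1)(2n+1)/6, then subtract the first 45 terms.
∑_{k=1}^{58} k² = 58×59×117/6 = 66729
∑_{k=1}^{45} k² = 45×46×91/6 = 31395
∑_{k=46}^{58} k² = 66729 - 31395 = 35334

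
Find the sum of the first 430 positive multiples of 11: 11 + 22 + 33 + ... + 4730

Factor out 11: = 11(1 + 2 + ... + 430) = 11 × n(n+1)/2
= 11 × 430×431/2
= 11 × 92665
= 1019315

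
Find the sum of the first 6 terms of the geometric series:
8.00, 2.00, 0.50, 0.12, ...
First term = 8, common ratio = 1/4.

Sₙ = a(1 - rⁿ) / (1 - r)
S_6 = 8(1 - (1/4)^6) / (1 - (1/4))
S_6 = 8(1 - (1/4096)) / (3/4)
S_6 = 1365/128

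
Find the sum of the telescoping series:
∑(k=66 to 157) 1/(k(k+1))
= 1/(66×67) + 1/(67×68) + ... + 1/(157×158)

Partial fractions: 1/(k(k+1)) = 1/k - 1/(k+1)
The series telescopes:
= (1/66 - 1/67) + (1/67 - 1/68) + ... + (1/157 - 1/158)
= 1/66 - 1/158
= 23/2607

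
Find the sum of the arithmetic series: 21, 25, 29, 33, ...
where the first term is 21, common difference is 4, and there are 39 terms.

Sₙ = n/2 × (first + last)
Last term = a + (n-1)d = 21 + (39-1)×4 = 173
S_39 = 39/2 × (21 + 173)
S_39 = 39/2 × 194 = 3783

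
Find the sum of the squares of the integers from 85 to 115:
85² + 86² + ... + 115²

Use ∑_{k=1}^{n} k² = n(n+1)(2n+1)/6, then subtract the first 84 terms.
∑_{k=1}^{115} k² = 115×116×231/6 = 513590
∑_{k=1}^{84} k² = 84×85×169/6 = 201110
∑_{k=85}^{115} k² = 513590 - 201110 = 312480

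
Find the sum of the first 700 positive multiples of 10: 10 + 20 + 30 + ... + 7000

Factor out 10: = 10(1 + 2 + ... + 700) = 10 × n(n+1)/2
= 10 × 700×701/2
= 10 × 245350
= 2453500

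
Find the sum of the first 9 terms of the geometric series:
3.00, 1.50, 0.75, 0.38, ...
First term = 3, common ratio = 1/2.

Sₙ = a(1 - rⁿ) / (1 - r)
S_9 = 3(1 - (1/2)^9) / (1 - (1/2))
S_9 = 3(1 - (1/512)) / (1/2)
S_9 = 1533/256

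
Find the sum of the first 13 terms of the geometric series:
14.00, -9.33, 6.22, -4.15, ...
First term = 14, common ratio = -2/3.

Sₙ = a(1 - rⁿ) / (1 - r)
S_13 = 14(1 - (-2/3)^13) / (1 - (-2/3))
S_13 = 14(1 - (-8192/1594323)) / (5/3)
S_13 = 4487042/531441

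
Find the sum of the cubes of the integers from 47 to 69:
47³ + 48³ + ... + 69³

Use ∑_{k=1}^{n} k³ = [n(n+1)/2]², then subtract the first 46 terms.
∑_{k=1}^{69} k³ = [69×70/2]² = 2415² = 5832225
∑_{k=1}^{46} k³ = [46×47/2]² = 1081² = 1168561
∑_{k=47}^{69} k³ = 5832225 - 1168561 = 4663664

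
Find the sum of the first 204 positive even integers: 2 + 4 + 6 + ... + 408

Sum of first n even numbers = n(n+1)
= 204×205
= 41820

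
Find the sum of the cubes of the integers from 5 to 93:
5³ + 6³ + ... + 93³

Use ∑_{k=1}^{n} k³ = [n(n+1)/2]², then subtract the first 4 terms.
∑_{k=1}^{93} k³ = [93×94/2]² = 4371² = 19105641
∑_{k=1}^{4} k³ = [4×5/2]² = 10² = 100
∑_{k=5}^{93} k³ = 19105641 - 100 = 19105541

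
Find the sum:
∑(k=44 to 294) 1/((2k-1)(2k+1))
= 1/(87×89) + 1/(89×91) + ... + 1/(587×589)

Partial fractions: 1/((2k-1)(2k+1)) = (1/2)[1/(2k-1) - 1/(2k+1)]
The series telescopes:
= (1/2)[1/87 - 1/589]
= 251/51243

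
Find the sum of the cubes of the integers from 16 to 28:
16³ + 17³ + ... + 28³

Use ∑_{k=1}^{n} k³ = [n(n+1)/2]², then subtract the first 15 terms.
∑_{k=1}^{28} k³ = [28×29/2]² = 406² = 164836
∑_{k=1}^{15} k³ = [15×16/2]² = 120² = 14400
∑_{k=16}^{28} k³ = 164836 - 14400 = 150436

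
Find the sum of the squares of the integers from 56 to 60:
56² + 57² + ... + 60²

Use ∑_{k=1}^{n} k² = n(n+1)(2n+1)/6, then subtract the first 55 terms.
∑_{k=1}^{60} k² = 60×61×121/6 = 73810
∑_{k=1}^{55} k² = 55×56×111/6 = 56980
∑_{k=56}^{60} k² = 73810 - 56980 = 16830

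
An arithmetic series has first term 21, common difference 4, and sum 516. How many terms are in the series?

Using S = n/2 × [2a + (n-1)d]
516 = n/2 × [2(21) + (n-1)(4)]
516 = n/2 × [42 + 4n - 4]
1032 = n × [38 + 4n]
4n² + (38)n - 1032 = 0
Discriminant: Δ = (38)² - 4(4)(-1032) = 1444 + 16512 = 17956
√Δ = 134
n = [-(38) + √Δ] / (2·4) = (-38 + 134) / 8 = 96 / 8 = 12
(The negative root is discarded since n must be a positive integer.)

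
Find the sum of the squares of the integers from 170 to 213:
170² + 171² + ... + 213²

Use ∑_{k=1}^{n} k² = n(n+1)(2n+1)/6, then subtract the first 169 terms.
∑_{k=1}^{213} k² = 213×214×427/6 = 3243919
∑_{k=1}^{169} k² = 169×170×339/6 = 1623245
∑_{k=170}^{213} k² = 3243919 - 1623245 = 1620674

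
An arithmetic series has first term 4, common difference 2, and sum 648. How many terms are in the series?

Using S = n/2 × [2a + (n-1)d]
648 = n/2 × [2(4) + (n-1)(2)]
648 = n/2 × [8 + 2n - 2]
1296 = n × [6 + 2n]
2n² + (6)n - 1296 = 0
Discriminant: Δ = (6)² - 4(2)(-1296) = 36 + 10368 = 10404
√Δ = 102
n = [-(6) + √Δ] / (2·2) = (-6 + 102) / 4 = 96 / 4 = 24
(The negative root is discarded since n must be a positive integer.)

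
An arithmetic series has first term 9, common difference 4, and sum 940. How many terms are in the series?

Using S = n/2 × [2a + (n-1)d]
940 = n/2 × [2(9) + (n-1)(4)]
940 = n/2 × [18 + 4n - 4]
1880 = n × [14 + 4n]
4n² + (14)n - 1880 = 0
Discriminant: Δ = (14)² - 4(4)(-1880) = 196 + 30080 = 30276
√Δ = 174
n = [-(14) + √Δ] / (2·4) = (-14 + 174) / 8 = 160 / 8 = 20
(The negative root is discarded since n must be a positive integer.)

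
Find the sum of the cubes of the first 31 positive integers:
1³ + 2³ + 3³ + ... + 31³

Formula: ∑k³ = [n(n+1)/2]²
= [31×32/2]²
= 496²
= 246016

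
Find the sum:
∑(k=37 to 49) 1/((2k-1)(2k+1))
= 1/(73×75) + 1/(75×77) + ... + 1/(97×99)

Partial fractions: 1/((2k-1)(2k+1)) = (1/2)[1/(2k-1) - 1/(2k+1)]
The series telescopes:
= (1/2)[1/73 - 1/99]
= 13/7227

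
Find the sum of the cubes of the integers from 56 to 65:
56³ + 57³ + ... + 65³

Use ∑_{k=1}^{n} k³ = [n(n+1)/2]², then subtract the first 55 terms.
∑_{k=1}^{65} k³ = [65×66/2]² = 2145² = 4601025
∑_{k=1}^{55} k³ = [55×56/2]² = 1540² = 2371600
∑_{k=56}^{65} k³ = 4601025 - 2371600 = 2229425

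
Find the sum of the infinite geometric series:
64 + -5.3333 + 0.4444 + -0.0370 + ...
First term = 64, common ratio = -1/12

For |r| < 1, S = a / (1 - r)
S = 64 / (1 - (-1/12))
S = 64 / (13/12)
S = 768/13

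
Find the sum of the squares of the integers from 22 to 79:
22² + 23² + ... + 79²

Use ∑_{k=1}^{n} k² = n(n+1)(2n+1)/6, then subtract the first 21 terms.
∑_{k=1}^{79} k² = 79×80×159/6 = 167480
∑_{k=1}^{21} k² = 21×22×43/6 = 3311
∑_{k=22}^{79} k² = 167480 - 3311 = 164169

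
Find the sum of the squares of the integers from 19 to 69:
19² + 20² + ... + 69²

Use ∑_{k=1}^{n} k² = n(n+1)(2n+1)/6, then subtract the first 18 terms.
∑_{k=1}^{69} k² = 69×70×139/6 = 111895
∑_{k=1}^{18} k² = 18×19×37/6 = 2109
∑_{k=19}^{69} k² = 111895 - 2109 = 109786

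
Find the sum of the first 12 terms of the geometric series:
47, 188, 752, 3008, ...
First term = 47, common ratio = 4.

Sₙ = a(1 - rⁿ) / (1 - r)
S_12 = 47(1 - 4^12) / (1 - 4)
S_12 = 47(1 - 16777216) / (-3)
S_12 = 262843035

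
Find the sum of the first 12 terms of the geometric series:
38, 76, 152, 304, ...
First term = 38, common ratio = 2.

Sₙ = a(1 - rⁿ) / (1 - r)
S_12 = 38(1 - 2^12) / (1 - 2)
S_12 = 38(1 - 4096) / (-1)
S_12 = 155610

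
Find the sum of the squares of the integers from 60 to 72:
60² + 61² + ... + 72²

Use ∑_{k=1}^{n} k² = n(n+1)(2n+1)/6, then subtract the first 59 terms.
∑_{k=1}^{72} k² = 72×73×145/6 = 127020
∑_{k=1}^{59} k² = 59×60×119/6 = 70210
∑_{k=60}^{72} k² = 127020 - 70210 = 56810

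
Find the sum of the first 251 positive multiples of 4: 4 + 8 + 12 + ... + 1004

Factor out 4: = 4(1 + 2 + ... + 251) = 4 × n(n+1)/2
= 4 × 251×252/2
= 4 × 31626
= 126504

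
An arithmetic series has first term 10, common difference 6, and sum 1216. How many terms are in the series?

Using S = n/2 × [2a + (n-1)d]
1216 = n/2 × [2(10) + (n-1)(6)]
1216 = n/2 × [20 + 6n - 6]
2432 = n × [14 + 6n]
6n² + (14)n - 2432 = 0
Discriminant: Δ = (14)² - 4(6)(-2432) = 196 + 58368 = 58564
√Δ = 242
n = [-(14) + √Δ] / (2·6) = (-14 + 242) / 12 = 228 / 12 = 19
(The negative root is discarded since n must be a positive integer.)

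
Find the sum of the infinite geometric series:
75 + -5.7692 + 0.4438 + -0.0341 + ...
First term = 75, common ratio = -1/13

For |r| < 1, S = a / (1 - r)
S = 75 / (1 - (-1/13))
S = 75 / (14/13)
S = 975/14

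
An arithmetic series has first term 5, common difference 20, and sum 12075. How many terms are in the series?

Using S = n/2 × [2a + (n-1)d]
12075 = n/2 × [2(5) + (n-1)(20)]
12075 = n/2 × [10 + 20n - 20]
24150 = n × [-10 + 20n]
20n² + (-10)n - 24150 = 0
Discriminant: Δ = (-10)² - 4(20)(-24150) = 100 + 1932000 = 1932100
√Δ = 1390
n = [-(-10) + √Δ] / (2·20) = (10 + 1390) / 40 = 1400 / 40 = 35
(The negative root is discarded since n must be a positive integer.)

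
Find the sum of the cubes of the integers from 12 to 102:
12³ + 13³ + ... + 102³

Use ∑_{k=1}^{n} k³ = [n(n+1)/2]², then subtract the first 11 terms.
∑_{k=1}^{102} k³ = [102×103/2]² = 5253² = 27594009
∑_{k=1}^{11} k³ = [11×12/2]² = 66² = 4356
∑_{k=12}^{102} k³ = 27594009 - 4356 = 27589653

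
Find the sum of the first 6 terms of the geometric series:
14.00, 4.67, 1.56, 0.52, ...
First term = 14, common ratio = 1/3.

Sₙ = a(1 - rⁿ) / (1 - r)
S_6 = 14(1 - (1/3)^6) / (1 - (1/3))
S_6 = 14(1 - (1/729)) / (2/3)
S_6 = 5096/243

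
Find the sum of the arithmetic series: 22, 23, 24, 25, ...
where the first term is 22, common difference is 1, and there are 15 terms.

Sₙ = n/2 × (first + last)
Last term = a + (n-1)d = 22 + (15-1)×1 = 36
S_15 = 15/2 × (22 + 36)
S_15 = 15/2 × 58 = 435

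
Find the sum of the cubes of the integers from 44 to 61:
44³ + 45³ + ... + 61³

Use ∑_{k=1}^{n} k³ = [n(n+1)/2]², then subtract the first 43 terms.
∑_{k=1}^{61} k³ = [61×62/2]² = 1891² = 3575881
∑_{k=1}^{43} k³ = [43×44/2]² = 946² = 894916
∑_{k=44}^{61} k³ = 3575881 - 894916 = 2680965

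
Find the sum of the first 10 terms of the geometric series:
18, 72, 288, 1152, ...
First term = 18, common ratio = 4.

Sₙ = a(1 - rⁿ) / (1 - r)
S_10 = 18(1 - 4^10) / (1 - 4)
S_10 = 18(1 - 1048576) / (-3)
S_10 = 6291450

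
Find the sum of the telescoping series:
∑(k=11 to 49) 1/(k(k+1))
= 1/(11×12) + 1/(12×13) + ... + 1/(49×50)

Partial fractions: 1/(k(k+1)) = 1/k - 1/(k+1)
The series telescopes:
= (1/11 - 1/12) + (1/12 - 1/13) + ... + (1/49 - 1/50)
= 1/11 - 1/50
= 39/550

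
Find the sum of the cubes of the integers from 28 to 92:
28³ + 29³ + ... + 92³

Use ∑_{k=1}^{n} k³ = [n(n+1)/2]², then subtract the first 27 terms.
∑_{k=1}^{92} k³ = [92×93/2]² = 4278² = 18301284
∑_{k=1}^{27} k³ = [27×28/2]² = 378² = 142884
∑_{k=28}^{92} k³ = 18301284 - 142884 = 18158400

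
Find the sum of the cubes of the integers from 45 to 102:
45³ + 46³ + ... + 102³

Use ∑_{k=1}^{n} k³ = [n(n+1)/2]², then subtract the first 44 terms.
∑_{k=1}^{102} k³ = [102×103/2]² = 5253² = 27594009
∑_{k=1}^{44} k³ = [44×45/2]² = 990² = 980100
∑_{k=45}^{102} k³ = 27594009 - 980100 = 26613909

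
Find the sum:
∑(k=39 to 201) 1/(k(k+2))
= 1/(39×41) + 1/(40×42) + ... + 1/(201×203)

Partial fractions: 1/(k(k+2)) = (1/2)[1/k - 1/(k+2)]
Telescoping leaves the first two and last two terms:
= (1/2)[1/39 + 1/40 - 1/202 - 1/203]
= 1303837/63969360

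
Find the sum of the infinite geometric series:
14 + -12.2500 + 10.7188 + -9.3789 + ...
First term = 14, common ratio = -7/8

For |r| < 1, S = a / (1 - r)
S = 14 / (1 - (-7/8))
S = 14 / (15/8)
S = 112/15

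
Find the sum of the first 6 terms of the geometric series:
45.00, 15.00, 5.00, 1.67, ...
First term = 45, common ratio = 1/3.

Sₙ = a(1 - rⁿ) / (1 - r)
S_6 = 45(1 - (1/3)^6) / (1 - (1/3))
S_6 = 45(1 - (1/729)) / (2/3)
S_6 = 1820/27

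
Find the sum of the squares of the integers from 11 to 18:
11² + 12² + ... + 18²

Use ∑_{k=1}^{n} k² = n(n+1)(2n+1)/6, then subtract the first 10 terms.
∑_{k=1}^{18} k² = 18×19×37/6 = 2109
∑_{k=1}^{10} k² = 10×11×21/6 = 385
∑_{k=11}^{18} k² = 2109 - 385 = 1724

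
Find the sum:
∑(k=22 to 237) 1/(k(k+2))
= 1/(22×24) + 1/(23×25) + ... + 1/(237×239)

Partial fractions: 1/(k(k+2)) = (1/2)[1/k - 1/(k+2)]
Telescoping leaves the first two and last two terms:
= (1/2)[1/22 + 1/23 - 1/238 - 1/239]
= 289791/7195573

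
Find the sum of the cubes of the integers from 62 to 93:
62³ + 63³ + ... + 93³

Use ∑_{k=1}^{n} k³ = [n(n+1)/2]², then subtract the first 61 terms.
∑_{k=1}^{93} k³ = [93×94/2]² = 4371² = 19105641
∑_{k=1}^{61} k³ = [61×62/2]² = 1891² = 3575881
∑_{k=62}^{93} k³ = 19105641 - 3575881 = 15529760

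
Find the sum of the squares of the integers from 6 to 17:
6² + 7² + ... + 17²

Use ∑_{k=1}^{n} k² = n(n+1)(2n+1)/6, then subtract the first 5 terms.
∑_{k=1}^{17} k² = 17×18×35/6 = 1785
∑_{k=1}^{5} k² = 5×6×11/6 = 55
∑_{k=6}^{17} k² = 1785 - 55 = 1730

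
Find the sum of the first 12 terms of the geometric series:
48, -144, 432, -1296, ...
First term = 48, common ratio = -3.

Sₙ = a(1 - rⁿ) / (1 - r)
S_12 = 48(1 - (-3)^12) / (1 - (-3))
S_12 = 48(1 - 531441) / (4)
S_12 = -6377280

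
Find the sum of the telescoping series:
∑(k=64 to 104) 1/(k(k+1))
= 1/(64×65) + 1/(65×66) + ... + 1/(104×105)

Partial fractions: 1/(k(k+1)) = 1/k - 1/(k+1)
The series telescopes:
= (1/64 - 1/65) + (1/65 - 1/66) + ... + (1/104 - 1/105)
= 1/64 - 1/105
= 41/6720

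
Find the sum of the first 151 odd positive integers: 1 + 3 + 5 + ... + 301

Sum of first n odd numbers = n²
= 151²
= 22801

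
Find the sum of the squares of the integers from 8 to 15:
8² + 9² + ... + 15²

Use ∑_{k=1}^{n} k² = n(n+1)(2n+1)/6, then subtract the first 7 terms.
∑_{k=1}^{15} k² = 15×16×31/6 = 1240
∑_{k=1}^{7} k² = 7×8×15/6 = 140
∑_{k=8}^{15} k² = 1240 - 140 = 1100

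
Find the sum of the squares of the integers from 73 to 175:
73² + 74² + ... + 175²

Use ∑_{k=1}^{n} k² = n(n+1)(2n+1)/6, then subtract the first 72 terms.
∑_{k=1}^{175} k² = 175×176×351/6 = 1801800
∑_{k=1}^{72} k² = 72×73×145/6 = 127020
∑_{k=73}^{175} k² = 1801800 - 127020 = 1674780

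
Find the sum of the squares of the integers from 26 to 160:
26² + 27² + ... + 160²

Use ∑_{k=1}^{n} k² = n(n+1)(2n+1)/6, then subtract the first 25 terms.
∑_{k=1}^{160} k² = 160×161×321/6 = 1378160
∑_{k=1}^{25} k² = 25×26×51/6 = 5525
∑_{k=26}^{160} k² = 1378160 - 5525 = 1372635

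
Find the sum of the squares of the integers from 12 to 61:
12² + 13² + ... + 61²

Use ∑_{k=1}^{n} k² = n(n+1)(2n+1)/6, then subtract the first 11 terms.
∑_{k=1}^{61} k² = 61×62×123/6 = 77531
∑_{k=1}^{11} k² = 11×12×23/6 = 506
∑_{k=12}^{61} k² = 77531 - 506 = 77025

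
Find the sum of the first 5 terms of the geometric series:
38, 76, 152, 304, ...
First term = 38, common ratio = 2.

Sₙ = a(1 - rⁿ) / (1 - r)
S_5 = 38(1 - 2^5) / (1 - 2)
S_5 = 38(1 - 32) / (-1)
S_5 = 1178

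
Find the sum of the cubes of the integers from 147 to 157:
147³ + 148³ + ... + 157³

Use ∑_{k=1}^{n} k³ = [n(n+1)/2]², then subtract the first 146 terms.
∑_{k=1}^{157} k³ = [157×158/2]² = 12403² = 153834409
∑_{k=1}^{146} k³ = [146×147/2]² = 10731² = 115154361
∑_{k=147}^{157} k³ = 153834409 - 115154361 = 38680048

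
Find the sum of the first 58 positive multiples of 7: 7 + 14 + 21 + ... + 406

Factor out 7: = 7(1 + 2 + ... + 58) = 7 × n(n+1)/2
= 7 × 58×59/2
= 7 × 1711
= 11977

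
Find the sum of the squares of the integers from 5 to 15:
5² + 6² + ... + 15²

Use ∑_{k=1}^{n} k² = n(n+1)(2n+1)/6, then subtract the first 4 terms.
∑_{k=1}^{15} k² = 15×16×31/6 = 1240
∑_{k=1}^{4} k² = 4×5×9/6 = 30
∑_{k=5}^{15} k² = 1240 - 30 = 1210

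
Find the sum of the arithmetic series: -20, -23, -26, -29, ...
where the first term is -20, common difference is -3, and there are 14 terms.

Sₙ = n/2 × (first + last)
Last term = a + (n-1)d = -20 + (14-1)×(-3) = -59
S_14 = 14/2 × (-20 + (-59))
S_14 = 14/2 × (-79) = -553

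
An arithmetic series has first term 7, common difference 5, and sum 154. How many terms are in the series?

Using S = n/2 × [2a + (n-1)d]
154 = n/2 × [2(7) + (n-1)(5)]
154 = n/2 × [14 + 5n - 5]
308 = n × [9 + 5n]
5n² + (9)n - 308 = 0
Discriminant: Δ = (9)² - 4(5)(-308) = 81 + 6160 = 6241
√Δ = 79
n = [-(9) + √Δ] / (2·5) = (-9 + 79) / 10 = 70 / 10 = 7
(The negative root is discarded since n must be a positive integer.)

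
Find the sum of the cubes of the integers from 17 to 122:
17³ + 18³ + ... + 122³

Use ∑_{k=1}^{n} k³ = [n(n+1)/2]², then subtract the first 16 terms.
∑_{k=1}^{122} k³ = [122×123/2]² = 7503² = 56295009
∑_{k=1}^{16} k³ = [16×17/2]² = 136² = 18496
∑_{k=17}^{122} k³ = 56295009 - 18496 = 56276513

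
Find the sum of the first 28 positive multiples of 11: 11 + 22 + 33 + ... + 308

Factor out 11: = 11(1 + 2 + ... + 28) = 11 × n(n+1)/2
= 11 × 28×29/2
= 11 × 406
= 4466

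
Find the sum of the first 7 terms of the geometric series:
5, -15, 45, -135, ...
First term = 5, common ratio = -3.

Sₙ = a(1 - rⁿ) / (1 - r)
S_7 = 5(1 - (-3)^7) / (1 - (-3))
S_7 = 5(1 - (-2187)) / (4)
S_7 = 2735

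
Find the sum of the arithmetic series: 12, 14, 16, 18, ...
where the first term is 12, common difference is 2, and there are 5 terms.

Sₙ = n/2 × (first + last)
Last term = a + (n-1)d = 12 + (5-1)×2 = 20
S_5 = 5/2 × (12 + 20)
S_5 = 5/2 × 32 = 80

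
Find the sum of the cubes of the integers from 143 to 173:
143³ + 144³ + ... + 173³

Use ∑_{k=1}^{n} k³ = [n(n+1)/2]², then subtract the first 142 terms.
∑_{k=1}^{173} k³ = [173×174/2]² = 15051² = 226532601
∑_{k=1}^{142} k³ = [142×143/2]² = 10153² = 103083409
∑_{k=143}^{173} k³ = 226532601 - 103083409 = 123449192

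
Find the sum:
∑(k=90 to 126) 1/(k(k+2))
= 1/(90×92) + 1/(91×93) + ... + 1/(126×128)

Partial fractions: 1/(k(k+2)) = (1/2)[1/k - 1/(k+2)]
Telescoping leaves the first two and last two terms:
= (1/2)[1/90 + 1/91 - 1/127 - 1/128]
= 426943/133136640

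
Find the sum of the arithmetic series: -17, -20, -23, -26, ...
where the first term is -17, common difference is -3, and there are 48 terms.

Sₙ = n/2 × (first + last)
Last term = a + (n-1)d = -17 + (48-1)×(-3) = -158
S_48 = 48/2 × (-17 + (-158))
S_48 = 48/2 × (-175) = -4200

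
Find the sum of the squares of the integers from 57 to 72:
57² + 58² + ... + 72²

Use ∑_{k=1}^{n} k² = n(n+1)(2n+1)/6, then subtract the first 56 terms.
∑_{k=1}^{72} k² = 72×73×145/6 = 127020
∑_{k=1}^{56} k² = 56×57×113/6 = 60116
∑_{k=57}^{72} k² = 127020 - 60116 = 66904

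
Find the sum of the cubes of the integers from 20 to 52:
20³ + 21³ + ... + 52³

Use ∑_{k=1}^{n} k³ = [n(n+1)/2]², then subtract the first 19 terms.
∑_{k=1}^{52} k³ = [52×53/2]² = 1378² = 1898884
∑_{k=1}^{19} k³ = [19×20/2]² = 190² = 36100
∑_{k=20}^{52} k³ = 1898884 - 36100 = 1862784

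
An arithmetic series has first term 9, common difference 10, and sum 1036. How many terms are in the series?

Using S = n/2 × [2a + (n-1)d]
1036 = n/2 × [2(9) + (n-1)(10)]
1036 = n/2 × [18 + 10n - 10]
2072 = n × [8 + 10n]
10n² + (8)n - 2072 = 0
Discriminant: Δ = (8)² - 4(10)(-2072) = 64 + 82880 = 82944
√Δ = 288
n = [-(8) + √Δ] / (2·10) = (-8 + 288) / 20 = 280 / 20 = 14
(The negative root is discarded since n must be a positive integer.)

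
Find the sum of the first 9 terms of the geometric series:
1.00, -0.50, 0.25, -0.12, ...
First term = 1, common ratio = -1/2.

Sₙ = a(1 - rⁿ) / (1 - r)
S_9 = 1(1 - (-1/2)^9) / (1 - (-1/2))
S_9 = 1(1 - (-1/512)) / (3/2)
S_9 = 171/256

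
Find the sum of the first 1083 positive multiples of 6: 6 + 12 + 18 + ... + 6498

Factor out 6: = 6(1 + 2 + ... + 1083) = 6 × n(n+1)/2
= 6 × 1083×1084/2
= 6 × 586986
= 3521916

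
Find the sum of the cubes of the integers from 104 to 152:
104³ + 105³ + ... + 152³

Use ∑_{k=1}^{n} k³ = [n(n+1)/2]², then subtract the first 103 terms.
∑_{k=1}^{152} k³ = [152×153/2]² = 11628² = 135210384
∑_{k=1}^{103} k³ = [103×104/2]² = 5356² = 28686736
∑_{k=104}^{152} k³ = 135210384 - 28686736 = 106523648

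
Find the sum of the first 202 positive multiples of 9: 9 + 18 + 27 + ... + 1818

Factor out 9: = 9(1 + 2 + ... + 202) = 9 × n(n+1)/2
= 9 × 202×203/2
= 9 × 20503
= 184527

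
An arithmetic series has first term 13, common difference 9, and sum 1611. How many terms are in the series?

Using S = n/2 × [2a + (n-1)d]
1611 = n/2 × [2(13) + (n-1)(9)]
1611 = n/2 × [26 + 9n - 9]
3222 = n × [17 + 9n]
9n² + (17)n - 3222 = 0
Discriminant: Δ = (17)² - 4(9)(-3222) = 289 + 115992 = 116281
√Δ = 341
n = [-(17) + √Δ] / (2·9) = (-17 + 341) / 18 = 324 / 18 = 18
(The negative root is discarded since n must be a positive integer.)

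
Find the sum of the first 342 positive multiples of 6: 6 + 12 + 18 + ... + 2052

Factor out 6: = 6(1 + 2 + ... + 342) = 6 × n(n+1)/2
= 6 × 342×343/2
= 6 × 58653
= 351918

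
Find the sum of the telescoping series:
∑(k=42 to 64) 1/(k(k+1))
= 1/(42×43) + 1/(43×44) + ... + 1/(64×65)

Partial fractions: 1/(k(k+1)) = 1/k - 1/(k+1)
The series telescopes:
= (1/42 - 1/43) + (1/43 - 1/44) + ... + (1/64 - 1/65)
= 1/42 - 1/65
= 23/2730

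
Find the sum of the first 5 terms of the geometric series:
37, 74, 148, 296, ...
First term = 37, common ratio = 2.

Sₙ = a(1 - rⁿ) / (1 - r)
S_5 = 37(1 - 2^5) / (1 - 2)
S_5 = 37(1 - 32) / (-1)
S_5 = 1147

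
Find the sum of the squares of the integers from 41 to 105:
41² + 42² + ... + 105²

Use ∑_{k=1}^{n} k² = n(n+1)(2n+1)/6, then subtract the first 40 terms.
∑_{k=1}^{105} k² = 105×106×211/6 = 391405
∑_{k=1}^{40} k² = 40×41×81/6 = 22140
∑_{k=41}^{105} k² = 391405 - 22140 = 369265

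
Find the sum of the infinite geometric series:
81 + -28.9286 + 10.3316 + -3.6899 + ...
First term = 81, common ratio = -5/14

For |r| < 1, S = a / (1 - r)
S = 81 / (1 - (-5/14))
S = 81 / (19/14)
S = 1134/19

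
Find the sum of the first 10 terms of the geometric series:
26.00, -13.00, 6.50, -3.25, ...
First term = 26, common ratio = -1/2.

Sₙ = a(1 - rⁿ) / (1 - r)
S_10 = 26(1 - (-1/2)^10) / (1 - (-1/2))
S_10 = 26(1 - (1/1024)) / (3/2)
S_10 = 4433/256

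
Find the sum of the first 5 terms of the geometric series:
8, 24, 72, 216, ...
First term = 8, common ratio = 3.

Sₙ = a(1 - rⁿ) / (1 - r)
S_5 = 8(1 - 3^5) / (1 - 3)
S_5 = 8(1 - 243) / (-2)
S_5 = 968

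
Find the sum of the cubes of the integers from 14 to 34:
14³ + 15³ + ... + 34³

Use ∑_{k=1}^{n} k³ = [n(n+1)/2]², then subtract the first 13 terms.
∑_{k=1}^{34} k³ = [34×35/2]² = 595² = 354025
∑_{k=1}^{13} k³ = [13×14/2]² = 91² = 8281
∑_{k=14}^{34} k³ = 354025 - 8281 = 345744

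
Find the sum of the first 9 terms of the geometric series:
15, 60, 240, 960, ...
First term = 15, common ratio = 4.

Sₙ = a(1 - rⁿ) / (1 - r)
S_9 = 15(1 - 4^9) / (1 - 4)
S_9 = 15(1 - 262144) / (-3)
S_9 = 1310715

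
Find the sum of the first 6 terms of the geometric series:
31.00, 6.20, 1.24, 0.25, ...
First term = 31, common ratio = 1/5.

Sₙ = a(1 - rⁿ) / (1 - r)
S_6 = 31(1 - (1/5)^6) / (1 - (1/5))
S_6 = 31(1 - (1/15625)) / (4/5)
S_6 = 121086/3125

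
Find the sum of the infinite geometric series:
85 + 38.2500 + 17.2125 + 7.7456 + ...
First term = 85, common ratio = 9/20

For |r| < 1, S = a / (1 - r)
S = 85 / (1 - (9/20))
S = 85 / (11/20)
S = 1700/11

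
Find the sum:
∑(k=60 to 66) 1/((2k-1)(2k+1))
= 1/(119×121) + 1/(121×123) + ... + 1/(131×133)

Partial fractions: 1/((2k-1)(2k+1)) = (1/2)[1/(2k-1) - 1/(2k+1)]
The series telescopes:
= (1/2)[1/119 - 1/133]
= 1/2261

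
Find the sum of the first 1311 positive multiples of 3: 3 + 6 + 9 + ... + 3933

Factor out 3: = 3(1 + 2 + ... + 1311) = 3 × n(n+1)/2
= 3 × 1311×1312/2
= 3 × 860016
= 2580048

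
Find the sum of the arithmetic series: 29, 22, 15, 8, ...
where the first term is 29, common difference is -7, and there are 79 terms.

Sₙ = n/2 × (first + last)
Last term = a + (n-1)d = 29 + (79-1)×(-7) = -517
S_79 = 79/2 × (29 + (-517))
S_79 = 79/2 × (-488) = -19276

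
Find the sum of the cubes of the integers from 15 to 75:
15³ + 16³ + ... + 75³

Use ∑_{k=1}^{n} k³ = [n(n+1)/2]², then subtract the first 14 terms.
∑_{k=1}^{75} k³ = [75×76/2]² = 2850² = 8122500
∑_{k=1}^{14} k³ = [14×15/2]² = 105² = 11025
∑_{k=15}^{75} k³ = 8122500 - 11025 = 8111475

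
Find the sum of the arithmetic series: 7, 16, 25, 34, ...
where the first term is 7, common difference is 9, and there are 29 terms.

Sₙ = n/2 × (first + last)
Last term = a + (n-1)d = 7 + (29-1)×9 = 259
S_29 = 29/2 × (7 + 259)
S_29 = 29/2 × 266 = 3857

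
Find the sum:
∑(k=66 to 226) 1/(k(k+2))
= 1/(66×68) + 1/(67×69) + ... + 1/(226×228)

Partial fractions: 1/(k(k+2)) = (1/2)[1/k - 1/(k+2)]
Telescoping leaves the first two and last two terms:
= (1/2)[1/66 + 1/67 - 1/227 - 1/228]
= 270641/25429448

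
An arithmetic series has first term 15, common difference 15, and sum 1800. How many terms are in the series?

Using S = n/2 × [2a + (n-1)d]
1800 = n/2 × [2(15) + (n-1)(15)]
1800 = n/2 × [30 + 15n - 15]
3600 = n × [15 + 15n]
15n² + (15)n - 3600 = 0
Discriminant: Δ = (15)² - 4(15)(-3600) = 225 + 216000 = 216225
√Δ = 465
n = [-(15) + √Δ] / (2·15) = (-15 + 465) / 30 = 450 / 30 = 15
(The negative root is discarded since n must be a positive integer.)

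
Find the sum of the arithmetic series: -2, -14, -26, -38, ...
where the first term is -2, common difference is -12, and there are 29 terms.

Sₙ = n/2 × (first + last)
Last term = a + (n-1)d = -2 + (29-1)×(-12) = -338
S_29 = 29/2 × (-2 + (-338))
S_29 = 29/2 × (-340) = -4930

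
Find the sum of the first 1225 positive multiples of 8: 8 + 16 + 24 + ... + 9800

Factor out 8: = 8(1 + 2 + ... + 1225) = 8 × n(n+1)/2
= 8 × 1225×1226/2
= 8 × 750925
= 6007400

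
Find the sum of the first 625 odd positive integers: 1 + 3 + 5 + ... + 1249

Sum of first n odd numbers = n²
= 625²
= 390625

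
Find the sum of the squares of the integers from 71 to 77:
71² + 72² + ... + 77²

Use ∑_{k=1}^{n} k² = n(n+1)(2n+1)/6, then subtract the first 70 terms.
∑_{k=1}^{77} k² = 77×78×155/6 = 155155
∑_{k=1}^{70} k² = 70×71×141/6 = 116795
∑_{k=71}^{77} k² = 155155 - 116795 = 38360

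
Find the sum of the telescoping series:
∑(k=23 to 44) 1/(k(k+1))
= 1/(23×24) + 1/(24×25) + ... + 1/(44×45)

Partial fractions: 1/(k(k+1)) = 1/k - 1/(k+1)
The series telescopes:
= (1/23 - 1/24) + (1/24 - 1/25) + ... + (1/44 - 1/45)
= 1/23 - 1/45
= 22/1035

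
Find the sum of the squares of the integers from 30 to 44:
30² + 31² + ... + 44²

Use ∑_{k=1}^{n} k² = n(n+1)(2n+1)/6, then subtract the first 29 terms.
∑_{k=1}^{44} k² = 44×45×89/6 = 29370
∑_{k=1}^{29} k² = 29×30×59/6 = 8555
∑_{k=30}^{44} k² = 29370 - 8555 = 20815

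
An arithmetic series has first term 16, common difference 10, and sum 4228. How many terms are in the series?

Using S = n/2 × [2a + (n-1)d]
4228 = n/2 × [2(16) + (n-1)(10)]
4228 = n/2 × [32 + 10n - 10]
8456 = n × [22 + 10n]
10n² + (22)n - 8456 = 0
Discriminant: Δ = (22)² - 4(10)(-8456) = 484 + 338240 = 338724
√Δ = 582
n = [-(22) + √Δ] / (2·10) = (-22 + 582) / 20 = 560 / 20 = 28
(The negative root is discarded since n must be a positive integer.)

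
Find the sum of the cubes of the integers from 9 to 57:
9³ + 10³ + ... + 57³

Use ∑_{k=1}^{n} k³ = [n(n+1)/2]², then subtract the first 8 terms.
∑_{k=1}^{57} k³ = [57×58/2]² = 1653² = 2732409
∑_{k=1}^{8} k³ = [8×9/2]² = 36² = 1296
∑_{k=9}^{57} k³ = 2732409 - 1296 = 2731113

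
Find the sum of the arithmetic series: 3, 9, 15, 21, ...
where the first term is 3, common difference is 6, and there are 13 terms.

Sₙ = n/2 × (first + last)
Last term = a + (n-1)d = 3 + (13-1)×6 = 75
S_13 = 13/2 × (3 + 75)
S_13 = 13/2 × 78 = 507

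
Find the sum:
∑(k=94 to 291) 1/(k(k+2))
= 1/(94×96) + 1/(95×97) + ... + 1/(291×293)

Partial fractions: 1/(k(k+2)) = (1/2)[1/k - 1/(k+2)]
Telescoping leaves the first two and last two terms:
= (1/2)[1/94 + 1/95 - 1/292 - 1/293]
= 5473017/764015080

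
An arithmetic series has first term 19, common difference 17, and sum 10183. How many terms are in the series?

Using S = n/2 × [2a + (n-1)d]
10183 = n/2 × [2(19) + (n-1)(17)]
10183 = n/2 × [38 + 17n - 17]
20366 = n × [21 + 17n]
17n² + (21)n - 20366 = 0
Discriminant: Δ = (21)² - 4(17)(-20366) = 441 + 1384888 = 1385329
√Δ = 1177
n = [-(21) + √Δ] / (2·17) = (-21 + 1177) / 34 = 1156 / 34 = 34
(The negative root is discarded since n must be a positive integer.)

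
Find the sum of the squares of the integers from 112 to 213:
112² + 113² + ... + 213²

Use ∑_{k=1}^{n} k² = n(n+1)(2n+1)/6, then subtract the first 111 terms.
∑_{k=1}^{213} k² = 213×214×427/6 = 3243919
∑_{k=1}^{111} k² = 111×112×223/6 = 462056
∑_{k=112}^{213} k² = 3243919 - 462056 = 2781863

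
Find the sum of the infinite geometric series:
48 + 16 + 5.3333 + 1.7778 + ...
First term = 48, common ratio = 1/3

For |r| < 1, S = a / (1 - r)
S = 48 / (1 - (1/3))
S = 48 / (2/3)
S = 72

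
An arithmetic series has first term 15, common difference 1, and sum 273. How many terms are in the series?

Using S = n/2 × [2a + (n-1)d]
273 = n/2 × [2(15) + (n-1)(1)]
273 = n/2 × [30 + 1n - 1]
546 = n × [29 + 1n]
1n² + (29)n - 546 = 0
Discriminant: Δ = (29)² - 4(1)(-546) = 841 + 2184 = 3025
√Δ = 55
n = [-(29) + √Δ] / (2·1) = (-29 + 55) / 2 = 26 / 2 = 13
(The negative root is discarded since n must be a positive integer.)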